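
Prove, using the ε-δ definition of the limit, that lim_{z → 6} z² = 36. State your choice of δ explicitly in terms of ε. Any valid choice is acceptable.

δ = min(1, ε/13)

Let ε > 0 be given. We seek δ > 0 with 0 < |z − 6| < δ ⇒ |z² − 36| < ε.
Factor: z² − 36 = (z − 6)(z + 6), so |z² − 36| = |z − 6|·|z + 6|.
Restrict δ ≤ 1. Then |z − 6| < 1 gives |z| < 7, so by the triangle inequality |z + 6| ≤ 7 + 6 = 13.
Hence |z² − 36| ≤ 13|z − 6|, which is < ε once |z − 6| < ε/13.
Take δ = min(1, ε/13). If 0 < |z − 6| < δ then both bounds hold and |z² − 36| ≤ 13|z − 6| < 13·(ε/13) = ε.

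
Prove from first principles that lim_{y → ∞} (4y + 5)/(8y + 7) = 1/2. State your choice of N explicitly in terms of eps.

N = (3/16)/eps

Let eps > 0 be given. We seek N > 0 such that y > N implies |(4y + 5)/(8y + 7) − (1/2)| < eps.
(4y + 5)/(8y + 7) − (1/2) = (8(4y + 5) − 4(8y + 7)) / (8(8y + 7)) = 12/(8(8y + 7)).
For y > 0 we have 8y + 7 > 8y, so |(4y + 5)/(8y + 7) − (1/2)| = 12/(8(8y + 7)) < 12/(8·8y) = (3/16)/y.
Thus |(4y + 5)/(8y + 7) − (1/2)| < eps whenever y > (3/16)/eps.
Take N = (3/16)/eps. If y > N then |(4y + 5)/(8y + 7) − (1/2)| < (3/16)/y < eps.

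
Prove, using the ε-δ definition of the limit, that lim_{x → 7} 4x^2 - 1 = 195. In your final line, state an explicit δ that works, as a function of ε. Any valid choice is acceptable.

δ = min(1, ε/60)

Suppose ε > 0. We want δ > 0 such that 0 < |x − 7| < δ implies |(4x^2 - 1) − 195| < ε.
(4x^2 - 1) − 195 = 4x^2 - 196 = (x − 7)(4x + 28).
So |(4x^2 - 1) − 195| = |x − 7|·|4x + 28|.
Require δ ≤ 1. Then |x − 7| < 1 gives |x| < 8, and by the triangle inequality |4x + 28| ≤ 4·8 + 28 = 60.
Hence |(4x^2 - 1) − 195| ≤ 60|x − 7| < ε provided |x − 7| < ε/60.
Take δ = min(1, ε/60). Then 0 < |x − 7| < δ gives both |x − 7| < 1 and |x − 7| < ε/60, so |(4x^2 - 1) − 195| < ε.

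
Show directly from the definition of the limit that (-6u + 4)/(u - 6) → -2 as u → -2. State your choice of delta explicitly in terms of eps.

Let eps > 0 be given. We want delta > 0 with 0 < |u + 2| < delta ⇒ |(-6u + 4)/(u - 6) + 2| < eps.
Combining over a common denominator, (-6u + 4)/(u - 6) + 2 = [(-6u + 4)·(-8) − 16·(u - 6)] / [(-8)·(u - 6)] = 32(u + 2) / ((-8)(u - 6)).
So |(-6u + 4)/(u - 6) + 2| = 32|u + 2| / (8·|u − 6|).
Restrict delta ≤ 4. Then |u + 2| < 4 gives |u − 6| = |(u + 2) + (-8)| ≥ 8 − 4 = 4.
Hence |(-6u + 4)/(u - 6) + 2| < 32|u + 2|/(8·4) = |u + 2|, which is < eps once |u + 2| < eps.
Take delta = min(4, eps). Then 0 < |u + 2| < delta forces both bounds, so |(-6u + 4)/(u - 6) + 2| < eps.

delta = min(4, eps)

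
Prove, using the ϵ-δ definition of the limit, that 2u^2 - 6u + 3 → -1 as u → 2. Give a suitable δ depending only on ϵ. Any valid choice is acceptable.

δ = min(1, ϵ/8)

Let ϵ > 0. We want δ > 0 such that 0 < |u − 2| < δ implies |(2u^2 - 6u + 3) + 1| < ϵ.
(2u^2 - 6u + 3) + 1 = 2u^2 - 6u + 4 = (u − 2)(2u - 2).
So |(2u^2 - 6u + 3) + 1| = |u − 2|·|2u - 2|.
Assume first that |u − 2| < 1, so |u| < 3. Then |2u - 2| ≤ 2·3 + 2 = 8.
Hence |(2u^2 - 6u + 3) + 1| ≤ 8|u − 2| < ϵ provided |u − 2| < ϵ/8.
Choosing δ = min(1, ϵ/8) ensures both conditions, hence |(2u^2 - 6u + 3) + 1| < ϵ.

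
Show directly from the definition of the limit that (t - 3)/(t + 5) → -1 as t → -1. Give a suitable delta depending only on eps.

delta = min(2, eps)

Suppose eps > 0. We want delta > 0 with 0 < |t + 1| < delta ⇒ |(t - 3)/(t + 5) + 1| < eps.
Combining over a common denominator, (t - 3)/(t + 5) + 1 = [(t - 3)·4 − (-4)·(t + 5)] / [4·(t + 5)] = 8(t + 1) / (4(t + 5)).
So |(t - 3)/(t + 5) + 1| = 8|t + 1| / (4·|t + 5|).
Restrict delta ≤ 2. Then |t + 1| < 2 gives |t + 5| = |(t + 1) + 4| ≥ 4 − 2 = 2.
Hence |(t - 3)/(t + 5) + 1| < 8|t + 1|/(4·2) = |t + 1|, which is < eps once |t + 1| < eps.
Take delta = min(2, eps). Then 0 < |t + 1| < delta forces both bounds, so |(t - 3)/(t + 5) + 1| < eps.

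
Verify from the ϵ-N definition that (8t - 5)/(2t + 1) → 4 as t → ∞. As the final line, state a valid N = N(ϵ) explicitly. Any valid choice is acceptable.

Fix ϵ > 0. We seek N > 0 such that t > N implies |(8t - 5)/(2t + 1) − 4| < ϵ.
(8t - 5)/(2t + 1) − 4 = (2(8t - 5) − 8(2t + 1)) / (2(2t + 1)) = -18/(2(2t + 1)).
For t > 0 we have 2t + 1 > 2t, so |(8t - 5)/(2t + 1) − 4| = 18/(2(2t + 1)) < 18/(2·2t) = (9/2)/t.
Thus |(8t - 5)/(2t + 1) − 4| < ϵ whenever t > (9/2)/ϵ.
Take N = (9/2)/ϵ. If t > N then |(8t - 5)/(2t + 1) − 4| < (9/2)/t < ϵ.

N = (9/2)/ϵ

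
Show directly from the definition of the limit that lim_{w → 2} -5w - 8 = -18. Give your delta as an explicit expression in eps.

Let eps > 0 be given. We need delta > 0 so that 0 < |w − 2| < delta implies |(-5w - 8) + 18| < eps.
|(-5w - 8) + 18| = |-5w + 10| = 5|w − 2|.
So 5|w − 2| < eps exactly when |w − 2| < eps/5.
Choosing delta = eps/5 gives |(-5w - 8) + 18| = 5|w − 2| < eps whenever |w − 2| < delta.

delta = eps/5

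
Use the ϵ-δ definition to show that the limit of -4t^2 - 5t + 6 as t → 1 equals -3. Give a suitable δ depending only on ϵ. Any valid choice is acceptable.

δ = min(2, ϵ/21)

Let ϵ > 0. We want δ > 0 such that 0 < |t − 1| < δ implies |(-4t^2 - 5t + 6) + 3| < ϵ.
(-4t^2 - 5t + 6) + 3 = -4t^2 - 5t + 9 = (t − 1)(-4t - 9).
So |(-4t^2 - 5t + 6) + 3| = |t − 1|·|-4t - 9|.
Assume first that |t − 1| < 2, so |t| < 3. Then |-4t - 9| ≤ 4·3 + 9 = 21.
Hence |(-4t^2 - 5t + 6) + 3| ≤ 21|t − 1| < ϵ provided |t − 1| < ϵ/21.
Take δ = min(2, ϵ/21). Then 0 < |t − 1| < δ gives both |t − 1| < 2 and |t − 1| < ϵ/21, so |(-4t^2 - 5t + 6) + 3| < ϵ.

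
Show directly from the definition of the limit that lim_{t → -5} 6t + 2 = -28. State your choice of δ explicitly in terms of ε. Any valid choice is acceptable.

δ = ε/6

Let ε > 0. We need δ > 0 so that 0 < |t + 5| < δ implies |(6t + 2) + 28| < ε.
Since (6t + 2) + 28 = 6(t + 5), we have |(6t + 2) + 28| = 6|t + 5|.
Thus it suffices that |t + 5| < ε/6.
Choosing δ = ε/6 gives |(6t + 2) + 28| = 6|t + 5| < ε whenever |t + 5| < δ.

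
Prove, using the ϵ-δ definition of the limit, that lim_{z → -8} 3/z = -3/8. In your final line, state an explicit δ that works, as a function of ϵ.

Let ϵ > 0 be given. We seek δ > 0 such that 0 < |z + 8| < δ implies |3/z + 3/8| < ϵ.
|3/z + 3/8| = 3·|-8 − z|/(8·|z|) = 3|z + 8|/(8|z|).
Restrict δ ≤ 4. Then |z + 8| < 4 gives |z| > 4, so 8|z| > 32.
Then |3/z + 3/8| < 3|z + 8|/32, which is < ϵ when |z + 8| < (32/3)ϵ.
Take δ = min(4, (32/3)ϵ). Then 0 < |z + 8| < δ gives both |z + 8| < 4 and |z + 8| < (32/3)ϵ, so |3/z + 3/8| < ϵ.

δ = min(4, (32/3)ϵ)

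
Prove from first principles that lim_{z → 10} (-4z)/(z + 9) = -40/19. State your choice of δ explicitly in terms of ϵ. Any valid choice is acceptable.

Let ϵ > 0. We want δ > 0 with 0 < |z − 10| < δ ⇒ |(-4z)/(z + 9) + 40/19| < ϵ.
Combining over a common denominator, (-4z)/(z + 9) + 40/19 = [(-4z)·19 − (-40)·(z + 9)] / [19·(z + 9)] = -36(z − 10) / (19(z + 9)).
So |(-4z)/(z + 9) + 40/19| = 36|z − 10| / (19·|z + 9|).
Require δ ≤ 19/2, so |z + 9| ≥ |19| − |z − 10| > 19 − 19/2 = 19/2.
Hence |(-4z)/(z + 9) + 40/19| < 36|z − 10|/(19·(19/2)) = (72/361)|z − 10|, which is < ϵ once |z − 10| < (361/72)ϵ.
Take δ = min(19/2, (361/72)ϵ). Then 0 < |z − 10| < δ forces both bounds, so |(-4z)/(z + 9) + 40/19| < ϵ.

δ = min(19/2, (361/72)ϵ)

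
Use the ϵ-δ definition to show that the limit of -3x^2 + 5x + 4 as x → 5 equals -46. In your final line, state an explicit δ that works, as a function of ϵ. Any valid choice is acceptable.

Suppose ϵ > 0. We want δ > 0 such that 0 < |x − 5| < δ implies |(-3x^2 + 5x + 4) + 46| < ϵ.
(-3x^2 + 5x + 4) + 46 = -3x^2 + 5x + 50 = (x − 5)(-3x - 10).
So |(-3x^2 + 5x + 4) + 46| = |x − 5|·|-3x - 10|.
Require δ ≤ 2. Then |x − 5| < 2 gives |x| < 7, and by the triangle inequality |-3x - 10| ≤ 3·7 + 10 = 31.
Hence |(-3x^2 + 5x + 4) + 46| ≤ 31|x − 5| < ϵ provided |x − 5| < ϵ/31.
Take δ = min(2, ϵ/31). Then 0 < |x − 5| < δ gives both |x − 5| < 2 and |x − 5| < ϵ/31, so |(-3x^2 + 5x + 4) + 46| < ϵ.

δ = min(2, ϵ/31)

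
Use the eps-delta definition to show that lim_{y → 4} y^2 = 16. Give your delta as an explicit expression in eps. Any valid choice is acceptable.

delta = min(1, eps/9)

Fix eps > 0. We seek delta > 0 with 0 < |y − 4| < delta ⇒ |y^2 − 16| < eps.
Factor: y^2 − 16 = (y − 4)(y + 4), so |y^2 − 16| = |y − 4|·|y + 4|.
Restrict delta ≤ 1. Then |y − 4| < 1 gives |y| < 5, so by the triangle inequality |y + 4| ≤ 5 + 4 = 9.
Hence |y^2 − 16| ≤ 9|y − 4|, which is < eps once |y − 4| < eps/9.
Take delta = min(1, eps/9). If 0 < |y − 4| < delta then both bounds hold and |y^2 − 16| ≤ 9|y − 4| < 9·(eps/9) = eps.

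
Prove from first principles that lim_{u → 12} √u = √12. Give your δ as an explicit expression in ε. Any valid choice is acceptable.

Let ε > 0. We want δ > 0 such that 0 < |u − 12| < δ implies |√u − √12| < ε.
Rationalise: √u − √12 = (u − 12)/(√u + √12), so |√u − √12| = |u − 12|/(√u + √12).
Restrict δ ≤ 12 so that |u − 12| < 12 forces u > 0, and then √u + √12 > √12.
Hence |√u − √12| < |u − 12|/√12, which is < ε once |u − 12| < √12·ε.
Take δ = min(12, √12·ε). If 0 < |u − 12| < δ then u > 0 and |√u − √12| < |u − 12|/√12 < ε.

δ = min(12, √12·ε)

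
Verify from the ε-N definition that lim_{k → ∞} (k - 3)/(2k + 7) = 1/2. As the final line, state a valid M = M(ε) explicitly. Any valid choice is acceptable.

Suppose ε > 0. For k ≥ 1, |(k - 3)/(2k + 7) − (1/2)| = |-13|/(2(2k + 7)) = 13/(2(2k + 7)).
Since 2k + 7 ≥ 2k for k ≥ 1, this is ≤ 13/(2·2k) = (13/4)/k.
So |(k - 3)/(2k + 7) − (1/2)| < ε whenever k > (13/4)/ε.
Take M = (13/4)/ε. If k > M then |(k - 3)/(2k + 7) − (1/2)| ≤ (13/4)/k < ε.

M = (13/4)/ε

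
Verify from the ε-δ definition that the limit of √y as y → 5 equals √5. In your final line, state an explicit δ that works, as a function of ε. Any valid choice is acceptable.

Suppose ε > 0. We want δ > 0 such that 0 < |y − 5| < δ implies |√y − √5| < ε.
Rationalise: √y − √5 = (y − 5)/(√y + √5), so |√y − √5| = |y − 5|/(√y + √5).
Restrict δ ≤ 5 so that |y − 5| < 5 forces y > 0, and then √y + √5 > √5.
Hence |√y − √5| < |y − 5|/√5, which is < ε once |y − 5| < √5·ε.
Take δ = min(5, √5·ε). If 0 < |y − 5| < δ then y > 0 and |√y − √5| < |y − 5|/√5 < ε.

δ = min(5, √5·ε)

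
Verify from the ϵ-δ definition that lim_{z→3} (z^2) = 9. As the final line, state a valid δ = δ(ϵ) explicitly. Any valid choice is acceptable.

δ = min(2, ϵ/8)

Fix ϵ > 0. We seek δ > 0 with 0 < |z − 3| < δ ⇒ |z^2 − 9| < ϵ.
Factor: z^2 − 9 = (z − 3)(z + 3), so |z^2 − 9| = |z − 3|·|z + 3|.
Impose δ ≤ 2 so that |z| < 5; then |z + 3| ≤ 8.
Hence |z^2 − 9| ≤ 8|z − 3|, which is < ϵ once |z − 3| < ϵ/8.
Take δ = min(2, ϵ/8). If 0 < |z − 3| < δ then both bounds hold and |z^2 − 9| ≤ 8|z − 3| < 8·(ϵ/8) = ϵ.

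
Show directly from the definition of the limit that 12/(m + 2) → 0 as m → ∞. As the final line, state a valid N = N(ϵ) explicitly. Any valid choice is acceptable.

Fix ϵ > 0. For m ≥ 1, |12/(m + 2) − 0| = 12/(m + 2) ≤ 12/m.
We need 12/m < ϵ, i.e. m > 12/ϵ.
Take N = 12/ϵ. If m > N then |12/(m + 2)| ≤ 12/m < ϵ.

N = 12/ϵ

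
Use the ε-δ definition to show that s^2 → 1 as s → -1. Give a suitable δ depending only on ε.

Let ε > 0 be given. We seek δ > 0 with 0 < |s + 1| < δ ⇒ |s^2 − 1| < ε.
Factor: s^2 − 1 = (s + 1)(s - 1), so |s^2 − 1| = |s + 1|·|s - 1|.
Restrict δ ≤ 2. Then |s + 1| < 2 gives |s| < 3, so by the triangle inequality |s - 1| ≤ 3 + 1 = 4.
Hence |s^2 − 1| ≤ 4|s + 1|, which is < ε once |s + 1| < ε/4.
Take δ = min(2, ε/4). If 0 < |s + 1| < δ then both bounds hold and |s^2 − 1| ≤ 4|s + 1| < 4·(ε/4) = ε.

δ = min(2, ε/4)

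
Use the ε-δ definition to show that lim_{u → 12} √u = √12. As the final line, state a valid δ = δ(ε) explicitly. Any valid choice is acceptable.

Fix ε > 0. We want δ > 0 such that 0 < |u − 12| < δ implies |√u − √12| < ε.
Multiplying by the conjugate, |√u − √12| = |u − 12|/(√u + √12).
Restrict δ ≤ 12 so that |u − 12| < 12 forces u > 0, and then √u + √12 > √12.
Hence |√u − √12| < |u − 12|/√12, which is < ε once |u − 12| < √12·ε.
Take δ = min(12, √12·ε). If 0 < |u − 12| < δ then u > 0 and |√u − √12| < |u − 12|/√12 < ε.

δ = min(12, √12·ε)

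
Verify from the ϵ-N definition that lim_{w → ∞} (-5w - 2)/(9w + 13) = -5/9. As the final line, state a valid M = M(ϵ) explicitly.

Fix ϵ > 0. We seek M > 0 such that w > M implies |(-5w - 2)/(9w + 13) + 5/9| < ϵ.
(-5w - 2)/(9w + 13) + 5/9 = (9(-5w - 2) − (-5)(9w + 13)) / (9(9w + 13)) = 47/(9(9w + 13)).
For w > 0 we have 9w + 13 > 9w, so |(-5w - 2)/(9w + 13) + 5/9| = 47/(9(9w + 13)) < 47/(9·9w) = (47/81)/w.
Thus |(-5w - 2)/(9w + 13) + 5/9| < ϵ whenever w > (47/81)/ϵ.
Take M = (47/81)/ϵ. If w > M then |(-5w - 2)/(9w + 13) + 5/9| < (47/81)/w < ϵ.

M = (47/81)/ϵ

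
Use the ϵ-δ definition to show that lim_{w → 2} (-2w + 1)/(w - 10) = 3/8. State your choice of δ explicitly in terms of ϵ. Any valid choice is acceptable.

δ = min(4, (32/19)ϵ)

Let ϵ > 0. We want δ > 0 with 0 < |w − 2| < δ ⇒ |(-2w + 1)/(w - 10) − (3/8)| < ϵ.
Combining over a common denominator, (-2w + 1)/(w - 10) − (3/8) = [(-2w + 1)·(-8) − (-3)·(w - 10)] / [(-8)·(w - 10)] = 19(w − 2) / ((-8)(w - 10)).
So |(-2w + 1)/(w - 10) − (3/8)| = 19|w − 2| / (8·|w − 10|).
Restrict δ ≤ 4. Then |w − 2| < 4 gives |w − 10| = |(w − 2) + (-8)| ≥ 8 − 4 = 4.
Hence |(-2w + 1)/(w - 10) − (3/8)| < 19|w − 2|/(8·4) = (19/32)|w − 2|, which is < ϵ once |w − 2| < (32/19)ϵ.
Take δ = min(4, (32/19)ϵ). Then 0 < |w − 2| < δ forces both bounds, so |(-2w + 1)/(w - 10) − (3/8)| < ϵ.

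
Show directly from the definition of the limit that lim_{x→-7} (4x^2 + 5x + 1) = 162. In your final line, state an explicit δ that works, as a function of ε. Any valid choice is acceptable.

δ = min(1, ε/55)

Fix ε > 0. We want δ > 0 such that 0 < |x + 7| < δ implies |(4x^2 + 5x + 1) − 162| < ε.
(4x^2 + 5x + 1) − 162 = 4x^2 + 5x - 161 = (x + 7)(4x - 23).
So |(4x^2 + 5x + 1) − 162| = |x + 7|·|4x - 23|.
Require δ ≤ 1. Then |x + 7| < 1 gives |x| < 8, and by the triangle inequality |4x - 23| ≤ 4·8 + 23 = 55.
Hence |(4x^2 + 5x + 1) − 162| ≤ 55|x + 7| < ε provided |x + 7| < ε/55.
Choosing δ = min(1, ε/55) ensures both conditions, hence |(4x^2 + 5x + 1) − 162| < ε.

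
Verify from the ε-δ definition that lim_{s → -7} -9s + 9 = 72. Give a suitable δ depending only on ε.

Let ε > 0. We need δ > 0 so that 0 < |s + 7| < δ implies |(-9s + 9) − 72| < ε.
|(-9s + 9) − 72| = |-9s - 63| = 9|s + 7|.
Thus it suffices that |s + 7| < ε/9.
Take δ = ε/9. If 0 < |s + 7| < δ then |(-9s + 9) − 72| = 9|s + 7| < 9·(ε/9) = ε.

δ = ε/9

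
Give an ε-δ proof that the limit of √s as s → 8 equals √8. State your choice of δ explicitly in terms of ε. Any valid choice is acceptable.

δ = min(8, √8·ε)

Suppose ε > 0. We want δ > 0 such that 0 < |s − 8| < δ implies |√s − √8| < ε.
Multiplying by the conjugate, |√s − √8| = |s − 8|/(√s + √8).
Restrict δ ≤ 8 so that |s − 8| < 8 forces s > 0, and then √s + √8 > √8.
Hence |√s − √8| < |s − 8|/√8, which is < ε once |s − 8| < √8·ε.
Take δ = min(8, √8·ε). If 0 < |s − 8| < δ then s > 0 and |√s − √8| < |s − 8|/√8 < ε.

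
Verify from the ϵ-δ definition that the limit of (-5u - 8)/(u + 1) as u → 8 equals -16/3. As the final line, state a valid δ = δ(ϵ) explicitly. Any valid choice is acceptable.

Suppose ϵ > 0. We want δ > 0 with 0 < |u − 8| < δ ⇒ |(-5u - 8)/(u + 1) + 16/3| < ϵ.
Combining over a common denominator, (-5u - 8)/(u + 1) + 16/3 = [(-5u - 8)·9 − (-48)·(u + 1)] / [9·(u + 1)] = 3(u − 8) / (9(u + 1)).
So |(-5u - 8)/(u + 1) + 16/3| = 3|u − 8| / (9·|u + 1|).
Require δ ≤ 9/2, so |u + 1| ≥ |9| − |u − 8| > 9 − 9/2 = 9/2.
Hence |(-5u - 8)/(u + 1) + 16/3| < 3|u − 8|/(9·(9/2)) = (2/27)|u − 8|, which is < ϵ once |u − 8| < (27/2)ϵ.
Take δ = min(9/2, (27/2)ϵ). Then 0 < |u − 8| < δ forces both bounds, so |(-5u - 8)/(u + 1) + 16/3| < ϵ.

δ = min(9/2, (27/2)ϵ)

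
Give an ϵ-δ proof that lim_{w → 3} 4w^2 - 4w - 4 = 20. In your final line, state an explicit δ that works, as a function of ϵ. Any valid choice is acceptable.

Let ϵ > 0 be given. We want δ > 0 such that 0 < |w − 3| < δ implies |(4w^2 - 4w - 4) − 20| < ϵ.
(4w^2 - 4w - 4) − 20 = 4w^2 - 4w - 24 = (w − 3)(4w + 8).
So |(4w^2 - 4w - 4) − 20| = |w − 3|·|4w + 8|.
Require δ ≤ 2. Then |w − 3| < 2 gives |w| < 5, and by the triangle inequality |4w + 8| ≤ 4·5 + 8 = 28.
Hence |(4w^2 - 4w - 4) − 20| ≤ 28|w − 3| < ϵ provided |w − 3| < ϵ/28.
Take δ = min(2, ϵ/28). Then 0 < |w − 3| < δ gives both |w − 3| < 2 and |w − 3| < ϵ/28, so |(4w^2 - 4w - 4) − 20| < ϵ.

δ = min(2, ϵ/28)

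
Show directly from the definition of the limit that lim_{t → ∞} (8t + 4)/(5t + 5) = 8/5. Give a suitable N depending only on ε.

N = (4/5)/ε

Let ε > 0. We seek N > 0 such that t > N implies |(8t + 4)/(5t + 5) − (8/5)| < ε.
(8t + 4)/(5t + 5) − (8/5) = (5(8t + 4) − 8(5t + 5)) / (5(5t + 5)) = -20/(5(5t + 5)).
For t > 0 we have 5t + 5 > 5t, so |(8t + 4)/(5t + 5) − (8/5)| = 20/(5(5t + 5)) < 20/(5·5t) = (4/5)/t.
Thus |(8t + 4)/(5t + 5) − (8/5)| < ε whenever t > (4/5)/ε.
Take N = (4/5)/ε. If t > N then |(8t + 4)/(5t + 5) − (8/5)| < (4/5)/t < ε.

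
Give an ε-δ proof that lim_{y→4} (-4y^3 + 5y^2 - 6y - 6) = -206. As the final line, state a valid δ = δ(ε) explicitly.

δ = min(1, ε/205)

Suppose ε > 0. We want δ > 0 such that 0 < |y − 4| < δ implies |(-4y^3 + 5y^2 - 6y - 6) + 206| < ε.
(-4y^3 + 5y^2 - 6y - 6) + 206 = -4y^3 + 5y^2 - 6y + 200 = (y − 4)(-4y^2 - 11y - 50).
So |(-4y^3 + 5y^2 - 6y - 6) + 206| = |y − 4|·|-4y^2 - 11y - 50|.
Assume first that |y − 4| < 1, so |y| < 5. Then |-4y^2 - 11y - 50| ≤ 4·5^2 + 11·5 + 50 = 205.
Hence |(-4y^3 + 5y^2 - 6y - 6) + 206| ≤ 205|y − 4| < ε provided |y − 4| < ε/205.
Choosing δ = min(1, ε/205) ensures both conditions, hence |(-4y^3 + 5y^2 - 6y - 6) + 206| < ε.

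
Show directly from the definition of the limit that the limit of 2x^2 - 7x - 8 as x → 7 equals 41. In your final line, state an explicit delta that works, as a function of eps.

delta = min(2, eps/25)

Fix eps > 0. We want delta > 0 such that 0 < |x − 7| < delta implies |(2x^2 - 7x - 8) − 41| < eps.
(2x^2 - 7x - 8) − 41 = 2x^2 - 7x - 49 = (x − 7)(2x + 7).
So |(2x^2 - 7x - 8) − 41| = |x − 7|·|2x + 7|.
Require delta ≤ 2. Then |x − 7| < 2 gives |x| < 9, and by the triangle inequality |2x + 7| ≤ 2·9 + 7 = 25.
Hence |(2x^2 - 7x - 8) − 41| ≤ 25|x − 7| < eps provided |x − 7| < eps/25.
Choosing delta = min(2, eps/25) ensures both conditions, hence |(2x^2 - 7x - 8) − 41| < eps.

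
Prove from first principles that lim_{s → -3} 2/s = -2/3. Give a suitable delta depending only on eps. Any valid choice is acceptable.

Let eps > 0 be given. We seek delta > 0 such that 0 < |s + 3| < delta implies |2/s + 2/3| < eps.
|2/s + 2/3| = 2·|-3 − s|/(3·|s|) = 2|s + 3|/(3|s|).
Require delta ≤ 3/2 so that |s| > 3 − 3/2 = 3/2, hence 3|s| > 9/2.
Then |2/s + 2/3| < 2|s + 3|/(9/2), which is < eps when |s + 3| < (9/4)eps.
Take delta = min(3/2, (9/4)eps). Then 0 < |s + 3| < delta gives both |s + 3| < 3/2 and |s + 3| < (9/4)eps, so |2/s + 2/3| < eps.

delta = min(3/2, (9/4)eps)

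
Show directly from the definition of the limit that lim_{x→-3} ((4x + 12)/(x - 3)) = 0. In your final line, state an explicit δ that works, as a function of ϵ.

δ = min(3, (3/4)ϵ)

Fix ϵ > 0. We want δ > 0 with 0 < |x + 3| < δ ⇒ |(4x + 12)/(x - 3) − 0| < ϵ.
Combining over a common denominator, (4x + 12)/(x - 3) − 0 = [(4x + 12)·(-6) − 0·(x - 3)] / [(-6)·(x - 3)] = -24(x + 3) / ((-6)(x - 3)).
So |(4x + 12)/(x - 3) − 0| = 24|x + 3| / (6·|x − 3|).
Restrict δ ≤ 3. Then |x + 3| < 3 gives |x − 3| = |(x + 3) + (-6)| ≥ 6 − 3 = 3.
Hence |(4x + 12)/(x - 3) − 0| < 24|x + 3|/(6·3) = (4/3)|x + 3|, which is < ϵ once |x + 3| < (3/4)ϵ.
Take δ = min(3, (3/4)ϵ). Then 0 < |x + 3| < δ forces both bounds, so |(4x + 12)/(x - 3) − 0| < ϵ.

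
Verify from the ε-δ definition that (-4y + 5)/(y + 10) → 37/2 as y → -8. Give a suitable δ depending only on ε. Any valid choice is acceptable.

Fix ε > 0. We want δ > 0 with 0 < |y + 8| < δ ⇒ |(-4y + 5)/(y + 10) − (37/2)| < ε.
Combining over a common denominator, (-4y + 5)/(y + 10) − (37/2) = [(-4y + 5)·2 − 37·(y + 10)] / [2·(y + 10)] = -45(y + 8) / (2(y + 10)).
So |(-4y + 5)/(y + 10) − (37/2)| = 45|y + 8| / (2·|y + 10|).
Restrict δ ≤ 1. Then |y + 8| < 1 gives |y + 10| = |(y + 8) + 2| ≥ 2 − 1 = 1.
Hence |(-4y + 5)/(y + 10) − (37/2)| < 45|y + 8|/(2·1) = (45/2)|y + 8|, which is < ε once |y + 8| < (2/45)ε.
Take δ = min(1, (2/45)ε). Then 0 < |y + 8| < δ forces both bounds, so |(-4y + 5)/(y + 10) − (37/2)| < ε.

δ = min(1, (2/45)ε)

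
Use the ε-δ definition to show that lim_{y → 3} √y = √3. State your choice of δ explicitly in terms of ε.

δ = min(3, √3·ε)

Fix ε > 0. We want δ > 0 such that 0 < |y − 3| < δ implies |√y − √3| < ε.
Rationalise: √y − √3 = (y − 3)/(√y + √3), so |√y − √3| = |y − 3|/(√y + √3).
Restrict δ ≤ 3 so that |y − 3| < 3 forces y > 0, and then √y + √3 > √3.
Hence |√y − √3| < |y − 3|/√3, which is < ε once |y − 3| < √3·ε.
Take δ = min(3, √3·ε). If 0 < |y − 3| < δ then y > 0 and |√y − √3| < |y − 3|/√3 < ε.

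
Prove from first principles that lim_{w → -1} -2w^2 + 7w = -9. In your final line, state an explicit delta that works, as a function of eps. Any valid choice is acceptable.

delta = min(1, eps/13)

Fix eps > 0. We want delta > 0 such that 0 < |w + 1| < delta implies |(-2w^2 + 7w) + 9| < eps.
(-2w^2 + 7w) + 9 = -2w^2 + 7w + 9 = (w + 1)(-2w + 9).
So |(-2w^2 + 7w) + 9| = |w + 1|·|-2w + 9|.
Assume first that |w + 1| < 1, so |w| < 2. Then |-2w + 9| ≤ 2·2 + 9 = 13.
Hence |(-2w^2 + 7w) + 9| ≤ 13|w + 1| < eps provided |w + 1| < eps/13.
Take delta = min(1, eps/13). Then 0 < |w + 1| < delta gives both |w + 1| < 1 and |w + 1| < eps/13, so |(-2w^2 + 7w) + 9| < eps.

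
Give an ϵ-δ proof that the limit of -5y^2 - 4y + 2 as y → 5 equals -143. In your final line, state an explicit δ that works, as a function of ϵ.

Fix ϵ > 0. We want δ > 0 such that 0 < |y − 5| < δ implies |(-5y^2 - 4y + 2) + 143| < ϵ.
(-5y^2 - 4y + 2) + 143 = -5y^2 - 4y + 145 = (y − 5)(-5y - 29).
So |(-5y^2 - 4y + 2) + 143| = |y − 5|·|-5y - 29|.
Assume first that |y − 5| < 2, so |y| < 7. Then |-5y - 29| ≤ 5·7 + 29 = 64.
Hence |(-5y^2 - 4y + 2) + 143| ≤ 64|y − 5| < ϵ provided |y − 5| < ϵ/64.
Choosing δ = min(2, ϵ/64) ensures both conditions, hence |(-5y^2 - 4y + 2) + 143| < ϵ.

δ = min(2, ϵ/64)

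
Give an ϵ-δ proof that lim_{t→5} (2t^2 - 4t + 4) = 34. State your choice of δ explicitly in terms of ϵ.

δ = min(1, ϵ/18)

Let ϵ > 0. We want δ > 0 such that 0 < |t − 5| < δ implies |(2t^2 - 4t + 4) − 34| < ϵ.
(2t^2 - 4t + 4) − 34 = 2t^2 - 4t - 30 = (t − 5)(2t + 6).
So |(2t^2 - 4t + 4) − 34| = |t − 5|·|2t + 6|.
Require δ ≤ 1. Then |t − 5| < 1 gives |t| < 6, and by the triangle inequality |2t + 6| ≤ 2·6 + 6 = 18.
Hence |(2t^2 - 4t + 4) − 34| ≤ 18|t − 5| < ϵ provided |t − 5| < ϵ/18.
Take δ = min(1, ϵ/18). Then 0 < |t − 5| < δ gives both |t − 5| < 1 and |t − 5| < ϵ/18, so |(2t^2 - 4t + 4) − 34| < ϵ.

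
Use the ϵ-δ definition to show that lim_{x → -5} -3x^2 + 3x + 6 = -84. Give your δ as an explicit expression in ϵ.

δ = min(1, ϵ/36)

Fix ϵ > 0. We want δ > 0 such that 0 < |x + 5| < δ implies |(-3x^2 + 3x + 6) + 84| < ϵ.
(-3x^2 + 3x + 6) + 84 = -3x^2 + 3x + 90 = (x + 5)(-3x + 18).
So |(-3x^2 + 3x + 6) + 84| = |x + 5|·|-3x + 18|.
Assume first that |x + 5| < 1, so |x| < 6. Then |-3x + 18| ≤ 3·6 + 18 = 36.
Hence |(-3x^2 + 3x + 6) + 84| ≤ 36|x + 5| < ϵ provided |x + 5| < ϵ/36.
Take δ = min(1, ϵ/36). Then 0 < |x + 5| < δ gives both |x + 5| < 1 and |x + 5| < ϵ/36, so |(-3x^2 + 3x + 6) + 84| < ϵ.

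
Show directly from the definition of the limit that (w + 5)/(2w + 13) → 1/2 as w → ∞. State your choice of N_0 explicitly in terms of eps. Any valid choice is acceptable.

N_0 = (3/4)/eps

Let eps > 0 be given. We seek N_0 > 0 such that w > N_0 implies |(w + 5)/(2w + 13) − (1/2)| < eps.
(w + 5)/(2w + 13) − (1/2) = (2(w + 5) − (2w + 13)) / (2(2w + 13)) = -3/(2(2w + 13)).
For w > 0 we have 2w + 13 > 2w, so |(w + 5)/(2w + 13) − (1/2)| = 3/(2(2w + 13)) < 3/(2·2w) = (3/4)/w.
Thus |(w + 5)/(2w + 13) − (1/2)| < eps whenever w > (3/4)/eps.
Take N_0 = (3/4)/eps. If w > N_0 then |(w + 5)/(2w + 13) − (1/2)| < (3/4)/w < eps.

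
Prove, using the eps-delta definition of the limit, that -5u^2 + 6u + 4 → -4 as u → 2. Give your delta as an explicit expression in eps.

delta = min(1, eps/19)

Suppose eps > 0. We want delta > 0 such that 0 < |u − 2| < delta implies |(-5u^2 + 6u + 4) + 4| < eps.
(-5u^2 + 6u + 4) + 4 = -5u^2 + 6u + 8 = (u − 2)(-5u - 4).
So |(-5u^2 + 6u + 4) + 4| = |u − 2|·|-5u - 4|.
Require delta ≤ 1. Then |u − 2| < 1 gives |u| < 3, and by the triangle inequality |-5u - 4| ≤ 5·3 + 4 = 19.
Hence |(-5u^2 + 6u + 4) + 4| ≤ 19|u − 2| < eps provided |u − 2| < eps/19.
Choosing delta = min(1, eps/19) ensures both conditions, hence |(-5u^2 + 6u + 4) + 4| < eps.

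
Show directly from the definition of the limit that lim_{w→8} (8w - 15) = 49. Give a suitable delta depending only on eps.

Let eps > 0. We need delta > 0 so that 0 < |w − 8| < delta implies |(8w - 15) − 49| < eps.
|(8w - 15) − 49| = |8w - 64| = 8|w − 8|.
So 8|w − 8| < eps exactly when |w − 8| < eps/8.
Choosing delta = eps/8 gives |(8w - 15) − 49| = 8|w − 8| < eps whenever |w − 8| < delta.

delta = eps/8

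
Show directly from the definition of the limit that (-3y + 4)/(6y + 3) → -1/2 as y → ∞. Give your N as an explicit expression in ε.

N = (11/12)/ε

Let ε > 0. We seek N > 0 such that y > N implies |(-3y + 4)/(6y + 3) + 1/2| < ε.
(-3y + 4)/(6y + 3) + 1/2 = (6(-3y + 4) − (-3)(6y + 3)) / (6(6y + 3)) = 33/(6(6y + 3)).
For y > 0 we have 6y + 3 > 6y, so |(-3y + 4)/(6y + 3) + 1/2| = 33/(6(6y + 3)) < 33/(6·6y) = (11/12)/y.
Thus |(-3y + 4)/(6y + 3) + 1/2| < ε whenever y > (11/12)/ε.
Take N = (11/12)/ε. If y > N then |(-3y + 4)/(6y + 3) + 1/2| < (11/12)/y < ε.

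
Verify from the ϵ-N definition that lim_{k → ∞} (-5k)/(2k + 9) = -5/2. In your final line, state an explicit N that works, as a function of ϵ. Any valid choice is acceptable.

N = (45/4)/ϵ

Let ϵ > 0 be given. For k ≥ 1, |(-5k)/(2k + 9) + 5/2| = |45|/(2(2k + 9)) = 45/(2(2k + 9)).
Since 2k + 9 ≥ 2k for k ≥ 1, this is ≤ 45/(2·2k) = (45/4)/k.
So |(-5k)/(2k + 9) + 5/2| < ϵ whenever k > (45/4)/ϵ.
Take N = (45/4)/ϵ. If k > N then |(-5k)/(2k + 9) + 5/2| ≤ (45/4)/k < ϵ.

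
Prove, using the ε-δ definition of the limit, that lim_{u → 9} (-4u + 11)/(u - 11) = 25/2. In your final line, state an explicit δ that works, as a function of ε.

Fix ε > 0. We want δ > 0 with 0 < |u − 9| < δ ⇒ |(-4u + 11)/(u - 11) − (25/2)| < ε.
Combining over a common denominator, (-4u + 11)/(u - 11) − (25/2) = [(-4u + 11)·(-2) − (-25)·(u - 11)] / [(-2)·(u - 11)] = 33(u − 9) / ((-2)(u - 11)).
So |(-4u + 11)/(u - 11) − (25/2)| = 33|u − 9| / (2·|u − 11|).
Restrict δ ≤ 1. Then |u − 9| < 1 gives |u − 11| = |(u − 9) + (-2)| ≥ 2 − 1 = 1.
Hence |(-4u + 11)/(u - 11) − (25/2)| < 33|u − 9|/(2·1) = (33/2)|u − 9|, which is < ε once |u − 9| < (2/33)ε.
Take δ = min(1, (2/33)ε). Then 0 < |u − 9| < δ forces both bounds, so |(-4u + 11)/(u - 11) − (25/2)| < ε.

δ = min(1, (2/33)ε)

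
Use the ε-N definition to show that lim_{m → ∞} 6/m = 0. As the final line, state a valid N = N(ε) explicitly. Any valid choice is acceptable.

Suppose ε > 0. For m ≥ 1, |6/m − 0| = 6/(m) ≤ 6/m.
We need 6/m < ε, i.e. m > 6/ε.
Take N = 6/ε. If m > N then |6/m| ≤ 6/m < ε.

N = 6/ε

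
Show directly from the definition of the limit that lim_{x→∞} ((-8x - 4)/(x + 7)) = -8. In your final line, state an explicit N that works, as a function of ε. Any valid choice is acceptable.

Suppose ε > 0. We seek N > 0 such that x > N implies |(-8x - 4)/(x + 7) + 8| < ε.
(-8x - 4)/(x + 7) + 8 = ((-8x - 4) − (-8)(x + 7)) / ((x + 7)) = 52/((x + 7)).
For x > 0 we have x + 7 > x, so |(-8x - 4)/(x + 7) + 8| = 52/((x + 7)) < 52/(x) = 52/x.
Thus |(-8x - 4)/(x + 7) + 8| < ε whenever x > 52/ε.
Take N = 52/ε. If x > N then |(-8x - 4)/(x + 7) + 8| < 52/x < ε.

N = 52/ε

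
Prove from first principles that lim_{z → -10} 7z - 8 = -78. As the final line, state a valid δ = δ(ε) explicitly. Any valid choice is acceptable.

δ = ε/7

Let ε > 0. We need δ > 0 so that 0 < |z + 10| < δ implies |(7z - 8) + 78| < ε.
Since (7z - 8) + 78 = 7(z + 10), we have |(7z - 8) + 78| = 7|z + 10|.
So 7|z + 10| < ε exactly when |z + 10| < ε/7.
Take δ = ε/7. If 0 < |z + 10| < δ then |(7z - 8) + 78| = 7|z + 10| < 7·(ε/7) = ε.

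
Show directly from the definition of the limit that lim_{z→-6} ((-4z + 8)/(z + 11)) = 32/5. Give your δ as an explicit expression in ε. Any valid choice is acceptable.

δ = min(5/2, (25/104)ε)

Let ε > 0. We want δ > 0 with 0 < |z + 6| < δ ⇒ |(-4z + 8)/(z + 11) − (32/5)| < ε.
Combining over a common denominator, (-4z + 8)/(z + 11) − (32/5) = [(-4z + 8)·5 − 32·(z + 11)] / [5·(z + 11)] = -52(z + 6) / (5(z + 11)).
So |(-4z + 8)/(z + 11) − (32/5)| = 52|z + 6| / (5·|z + 11|).
Restrict δ ≤ 5/2. Then |z + 6| < 5/2 gives |z + 11| = |(z + 6) + 5| ≥ 5 − 5/2 = 5/2.
Hence |(-4z + 8)/(z + 11) − (32/5)| < 52|z + 6|/(5·(5/2)) = (104/25)|z + 6|, which is < ε once |z + 6| < (25/104)ε.
Take δ = min(5/2, (25/104)ε). Then 0 < |z + 6| < δ forces both bounds, so |(-4z + 8)/(z + 11) − (32/5)| < ε.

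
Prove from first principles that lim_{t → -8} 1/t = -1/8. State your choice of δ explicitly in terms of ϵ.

δ = min(4, 32ϵ)

Suppose ϵ > 0. We seek δ > 0 such that 0 < |t + 8| < δ implies |1/t + 1/8| < ϵ.
|1/t + 1/8| = |-8 − t|/(8·|t|) = |t + 8|/(8|t|).
Require δ ≤ 4 so that |t| > 8 − 4 = 4, hence 8|t| > 32.
Then |1/t + 1/8| < |t + 8|/32, which is < ϵ when |t + 8| < 32ϵ.
Take δ = min(4, 32ϵ). Then 0 < |t + 8| < δ gives both |t + 8| < 4 and |t + 8| < 32ϵ, so |1/t + 1/8| < ϵ.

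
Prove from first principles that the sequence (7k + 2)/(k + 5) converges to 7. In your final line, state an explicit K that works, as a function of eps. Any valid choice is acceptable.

K = 33/eps

Let eps > 0. For k ≥ 1, |(7k + 2)/(k + 5) − 7| = |-33|/((k + 5)) = 33/((k + 5)).
Since k + 5 ≥ k for k ≥ 1, this is ≤ 33/(k) = 33/k.
So |(7k + 2)/(k + 5) − 7| < eps whenever k > 33/eps.
Take K = 33/eps. If k > K then |(7k + 2)/(k + 5) − 7| ≤ 33/k < eps.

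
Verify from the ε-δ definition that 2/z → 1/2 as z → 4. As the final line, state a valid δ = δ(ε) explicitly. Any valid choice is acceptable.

δ = min(2, 4ε)

Fix ε > 0. We seek δ > 0 such that 0 < |z − 4| < δ implies |2/z − (1/2)| < ε.
|2/z − (1/2)| = 2·|4 − z|/(4·|z|) = 2|z − 4|/(4|z|).
Require δ ≤ 2 so that |z| > 4 − 2 = 2, hence 4|z| > 8.
Then |2/z − (1/2)| < 2|z − 4|/8, which is < ε when |z − 4| < 4ε.
Take δ = min(2, 4ε). Then 0 < |z − 4| < δ gives both |z − 4| < 2 and |z − 4| < 4ε, so |2/z − (1/2)| < ε.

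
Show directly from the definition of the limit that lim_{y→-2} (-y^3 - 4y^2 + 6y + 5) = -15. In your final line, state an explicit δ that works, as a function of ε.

Fix ε > 0. We want δ > 0 such that 0 < |y + 2| < δ implies |(-y^3 - 4y^2 + 6y + 5) + 15| < ε.
(-y^3 - 4y^2 + 6y + 5) + 15 = -y^3 - 4y^2 + 6y + 20 = (y + 2)(-y^2 - 2y + 10).
So |(-y^3 - 4y^2 + 6y + 5) + 15| = |y + 2|·|-y^2 - 2y + 10|.
Assume first that |y + 2| < 1, so |y| < 3. Then |-y^2 - 2y + 10| ≤ 3^2 + 2·3 + 10 = 25.
Hence |(-y^3 - 4y^2 + 6y + 5) + 15| ≤ 25|y + 2| < ε provided |y + 2| < ε/25.
Take δ = min(1, ε/25). Then 0 < |y + 2| < δ gives both |y + 2| < 1 and |y + 2| < ε/25, so |(-y^3 - 4y^2 + 6y + 5) + 15| < ε.

δ = min(1, ε/25)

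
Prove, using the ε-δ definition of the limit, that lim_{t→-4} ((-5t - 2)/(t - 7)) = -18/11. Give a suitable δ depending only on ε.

Let ε > 0. We want δ > 0 with 0 < |t + 4| < δ ⇒ |(-5t - 2)/(t - 7) + 18/11| < ε.
Combining over a common denominator, (-5t - 2)/(t - 7) + 18/11 = [(-5t - 2)·(-11) − 18·(t - 7)] / [(-11)·(t - 7)] = 37(t + 4) / ((-11)(t - 7)).
So |(-5t - 2)/(t - 7) + 18/11| = 37|t + 4| / (11·|t − 7|).
Restrict δ ≤ 11/2. Then |t + 4| < 11/2 gives |t − 7| = |(t + 4) + (-11)| ≥ 11 − 11/2 = 11/2.
Hence |(-5t - 2)/(t - 7) + 18/11| < 37|t + 4|/(11·(11/2)) = (74/121)|t + 4|, which is < ε once |t + 4| < (121/74)ε.
Take δ = min(11/2, (121/74)ε). Then 0 < |t + 4| < δ forces both bounds, so |(-5t - 2)/(t - 7) + 18/11| < ε.

δ = min(11/2, (121/74)ε)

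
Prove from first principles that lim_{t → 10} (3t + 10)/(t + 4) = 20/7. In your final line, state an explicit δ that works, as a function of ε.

δ = min(7, 49ε)

Suppose ε > 0. We want δ > 0 with 0 < |t − 10| < δ ⇒ |(3t + 10)/(t + 4) − (20/7)| < ε.
Combining over a common denominator, (3t + 10)/(t + 4) − (20/7) = [(3t + 10)·14 − 40·(t + 4)] / [14·(t + 4)] = 2(t − 10) / (14(t + 4)).
So |(3t + 10)/(t + 4) − (20/7)| = 2|t − 10| / (14·|t + 4|).
Require δ ≤ 7, so |t + 4| ≥ |14| − |t − 10| > 14 − 7 = 7.
Hence |(3t + 10)/(t + 4) − (20/7)| < 2|t − 10|/(14·7) = (1/49)|t − 10|, which is < ε once |t − 10| < 49ε.
Take δ = min(7, 49ε). Then 0 < |t − 10| < δ forces both bounds, so |(3t + 10)/(t + 4) − (20/7)| < ε.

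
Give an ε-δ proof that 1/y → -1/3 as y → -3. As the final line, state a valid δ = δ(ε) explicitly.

δ = min(3/2, (9/2)ε)

Let ε > 0 be given. We seek δ > 0 such that 0 < |y + 3| < δ implies |1/y + 1/3| < ε.
|1/y + 1/3| = |-3 − y|/(3·|y|) = |y + 3|/(3|y|).
Require δ ≤ 3/2 so that |y| > 3 − 3/2 = 3/2, hence 3|y| > 9/2.
Then |1/y + 1/3| < |y + 3|/(9/2), which is < ε when |y + 3| < (9/2)ε.
Take δ = min(3/2, (9/2)ε). Then 0 < |y + 3| < δ gives both |y + 3| < 3/2 and |y + 3| < (9/2)ε, so |1/y + 1/3| < ε.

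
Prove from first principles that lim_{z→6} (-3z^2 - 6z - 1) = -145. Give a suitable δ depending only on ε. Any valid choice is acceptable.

Let ε > 0 be given. We want δ > 0 such that 0 < |z − 6| < δ implies |(-3z^2 - 6z - 1) + 145| < ε.
(-3z^2 - 6z - 1) + 145 = -3z^2 - 6z + 144 = (z − 6)(-3z - 24).
So |(-3z^2 - 6z - 1) + 145| = |z − 6|·|-3z - 24|.
Require δ ≤ 2. Then |z − 6| < 2 gives |z| < 8, and by the triangle inequality |-3z - 24| ≤ 3·8 + 24 = 48.
Hence |(-3z^2 - 6z - 1) + 145| ≤ 48|z − 6| < ε provided |z − 6| < ε/48.
Take δ = min(2, ε/48). Then 0 < |z − 6| < δ gives both |z − 6| < 2 and |z − 6| < ε/48, so |(-3z^2 - 6z - 1) + 145| < ε.

δ = min(2, ε/48)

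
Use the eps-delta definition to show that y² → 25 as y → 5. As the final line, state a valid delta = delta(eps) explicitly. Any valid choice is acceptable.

delta = min(1, eps/11)

Suppose eps > 0. We seek delta > 0 with 0 < |y − 5| < delta ⇒ |y² − 25| < eps.
Factor: y² − 25 = (y − 5)(y + 5), so |y² − 25| = |y − 5|·|y + 5|.
Impose delta ≤ 1 so that |y| < 6; then |y + 5| ≤ 11.
Hence |y² − 25| ≤ 11|y − 5|, which is < eps once |y − 5| < eps/11.
Take delta = min(1, eps/11). If 0 < |y − 5| < delta then both bounds hold and |y² − 25| ≤ 11|y − 5| < 11·(eps/11) = eps.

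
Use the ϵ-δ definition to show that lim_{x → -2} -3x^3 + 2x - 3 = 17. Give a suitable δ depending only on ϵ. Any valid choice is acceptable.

Suppose ϵ > 0. We want δ > 0 such that 0 < |x + 2| < δ implies |(-3x^3 + 2x - 3) − 17| < ϵ.
(-3x^3 + 2x - 3) − 17 = -3x^3 + 2x - 20 = (x + 2)(-3x^2 + 6x - 10).
So |(-3x^3 + 2x - 3) − 17| = |x + 2|·|-3x^2 + 6x - 10|.
Assume first that |x + 2| < 1, so |x| < 3. Then |-3x^2 + 6x - 10| ≤ 3·3^2 + 6·3 + 10 = 55.
Hence |(-3x^3 + 2x - 3) − 17| ≤ 55|x + 2| < ϵ provided |x + 2| < ϵ/55.
Choosing δ = min(1, ϵ/55) ensures both conditions, hence |(-3x^3 + 2x - 3) − 17| < ϵ.

δ = min(1, ϵ/55)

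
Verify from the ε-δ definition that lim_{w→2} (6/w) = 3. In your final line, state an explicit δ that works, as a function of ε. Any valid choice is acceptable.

δ = min(1, (1/3)ε)

Let ε > 0 be given. We seek δ > 0 such that 0 < |w − 2| < δ implies |6/w − 3| < ε.
|6/w − 3| = 6·|2 − w|/(2·|w|) = 6|w − 2|/(2|w|).
Restrict δ ≤ 1. Then |w − 2| < 1 gives |w| > 1, so 2|w| > 2.
Then |6/w − 3| < 6|w − 2|/2, which is < ε when |w − 2| < (1/3)ε.
Take δ = min(1, (1/3)ε). Then 0 < |w − 2| < δ gives both |w − 2| < 1 and |w − 2| < (1/3)ε, so |6/w − 3| < ε.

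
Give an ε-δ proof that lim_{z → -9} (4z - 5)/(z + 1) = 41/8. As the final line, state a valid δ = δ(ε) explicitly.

δ = min(4, (32/9)ε)

Let ε > 0. We want δ > 0 with 0 < |z + 9| < δ ⇒ |(4z - 5)/(z + 1) − (41/8)| < ε.
Combining over a common denominator, (4z - 5)/(z + 1) − (41/8) = [(4z - 5)·(-8) − (-41)·(z + 1)] / [(-8)·(z + 1)] = 9(z + 9) / ((-8)(z + 1)).
So |(4z - 5)/(z + 1) − (41/8)| = 9|z + 9| / (8·|z + 1|).
Restrict δ ≤ 4. Then |z + 9| < 4 gives |z + 1| = |(z + 9) + (-8)| ≥ 8 − 4 = 4.
Hence |(4z - 5)/(z + 1) − (41/8)| < 9|z + 9|/(8·4) = (9/32)|z + 9|, which is < ε once |z + 9| < (32/9)ε.
Take δ = min(4, (32/9)ε). Then 0 < |z + 9| < δ forces both bounds, so |(4z - 5)/(z + 1) − (41/8)| < ε.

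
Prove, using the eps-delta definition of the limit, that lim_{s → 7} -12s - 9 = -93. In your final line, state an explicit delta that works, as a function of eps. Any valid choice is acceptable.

Fix eps > 0. We need delta > 0 so that 0 < |s − 7| < delta implies |(-12s - 9) + 93| < eps.
Since (-12s - 9) + 93 = -12(s − 7), we have |(-12s - 9) + 93| = 12|s − 7|.
Thus it suffices that |s − 7| < eps/12.
Take delta = eps/12. If 0 < |s − 7| < delta then |(-12s - 9) + 93| = 12|s − 7| < 12·(eps/12) = eps.

delta = eps/12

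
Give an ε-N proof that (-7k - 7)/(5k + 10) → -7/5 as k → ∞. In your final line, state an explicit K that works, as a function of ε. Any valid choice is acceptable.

Let ε > 0 be given. For k ≥ 1, |(-7k - 7)/(5k + 10) + 7/5| = |35|/(5(5k + 10)) = 35/(5(5k + 10)).
Since 5k + 10 ≥ 5k for k ≥ 1, this is ≤ 35/(5·5k) = (7/5)/k.
So |(-7k - 7)/(5k + 10) + 7/5| < ε whenever k > (7/5)/ε.
Take K = (7/5)/ε. If k > K then |(-7k - 7)/(5k + 10) + 7/5| ≤ (7/5)/k < ε.

K = (7/5)/ε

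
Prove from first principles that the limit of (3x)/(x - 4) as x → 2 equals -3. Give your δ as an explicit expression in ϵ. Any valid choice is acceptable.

Let ϵ > 0. We want δ > 0 with 0 < |x − 2| < δ ⇒ |(3x)/(x - 4) + 3| < ϵ.
Combining over a common denominator, (3x)/(x - 4) + 3 = [(3x)·(-2) − 6·(x - 4)] / [(-2)·(x - 4)] = -12(x − 2) / ((-2)(x - 4)).
So |(3x)/(x - 4) + 3| = 12|x − 2| / (2·|x − 4|).
Restrict δ ≤ 1. Then |x − 2| < 1 gives |x − 4| = |(x − 2) + (-2)| ≥ 2 − 1 = 1.
Hence |(3x)/(x - 4) + 3| < 12|x − 2|/(2·1) = 6|x − 2|, which is < ϵ once |x − 2| < (1/6)ϵ.
Take δ = min(1, (1/6)ϵ). Then 0 < |x − 2| < δ forces both bounds, so |(3x)/(x - 4) + 3| < ϵ.

δ = min(1, (1/6)ϵ)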